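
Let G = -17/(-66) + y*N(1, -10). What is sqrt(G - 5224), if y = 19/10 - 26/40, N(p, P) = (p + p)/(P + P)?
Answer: I*sqrt(91020666)/132 ≈ 72.276*I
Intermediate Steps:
N(p, P) = p/P (N(p, P) = (2*p)/((2*P)) = (2*p)*(1/(2*P)) = p/P)
y = 5/4 (y = 19*(1/10) - 26*1/40 = 19/10 - 13/20 = 5/4 ≈ 1.2500)
G = 35/264 (G = -17/(-66) + 5*(1/(-10))/4 = -17*(-1/66) + 5*(1*(-1/10))/4 = 17/66 + (5/4)*(-1/10) = 17/66 - 1/8 = 35/264 ≈ 0.13258)
sqrt(G - 5224) = sqrt(35/264 - 5224) = sqrt(-1379101/264) = I*sqrt(91020666)/132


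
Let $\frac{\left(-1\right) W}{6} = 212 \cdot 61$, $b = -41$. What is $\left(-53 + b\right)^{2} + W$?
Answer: $-68756$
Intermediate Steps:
$W = -77592$ ($W = - 6 \cdot 212 \cdot 61 = \left(-6\right) 12932 = -77592$)
$\left(-53 + b\right)^{2} + W = \left(-53 - 41\right)^{2} - 77592 = \left(-94\right)^{2} - 77592 = 8836 - 77592 = -68756$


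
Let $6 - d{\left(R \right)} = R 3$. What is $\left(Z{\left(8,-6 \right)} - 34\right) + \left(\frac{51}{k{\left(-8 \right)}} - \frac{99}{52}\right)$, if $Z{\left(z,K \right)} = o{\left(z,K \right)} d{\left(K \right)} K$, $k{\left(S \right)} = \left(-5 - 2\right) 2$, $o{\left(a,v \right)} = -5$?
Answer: $\frac{247685}{364} \approx 680.45$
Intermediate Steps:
$d{\left(R \right)} = 6 - 3 R$ ($d{\left(R \right)} = 6 - R 3 = 6 - 3 R$)
$k{\left(S \right)} = -14$ ($k{\left(S \right)} = \left(-7\right) 2 = -14$)
$Z{\left(z,K \right)} = K \left(-30 + 15 K\right)$ ($Z{\left(z,K \right)} = - 5 \left(6 - 3 K\right) K = \left(-30 + 15 K\right) K = K \left(-30 + 15 K\right)$)
$\left(Z{\left(8,-6 \right)} - 34\right) + \left(\frac{51}{k{\left(-8 \right)}} - \frac{99}{52}\right) = \left(15 \left(-6\right) \left(-2 - 6\right) - 34\right) + \left(\frac{51}{-14} - \frac{99}{52}\right) = \left(15 \left(-6\right) \left(-8\right) - 34\right) + \left(51 \left(- \frac{1}{14}\right) - \frac{99}{52}\right) = \left(720 - 34\right) - \frac{2019}{364} = 686 - \frac{2019}{364} = \frac{247685}{364}$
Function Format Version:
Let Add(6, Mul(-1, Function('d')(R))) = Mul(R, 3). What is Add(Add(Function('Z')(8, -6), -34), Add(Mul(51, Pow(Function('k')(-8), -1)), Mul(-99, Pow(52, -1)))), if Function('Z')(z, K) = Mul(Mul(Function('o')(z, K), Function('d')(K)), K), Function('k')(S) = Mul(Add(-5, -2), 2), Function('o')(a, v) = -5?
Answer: Rational(247685, 364) ≈ 680.45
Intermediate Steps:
Function('d')(R) = Add(6, Mul(-3, R)) (Function('d')(R) = Add(6, Mul(-1, Mul(R, 3))) = Add(6, Mul(-1, Mul(3, R))) = Add(6, Mul(-3, R)))
Function('k')(S) = -14 (Function('k')(S) = Mul(-7, 2) = -14)
Function('Z')(z, K) = Mul(K, Add(-30, Mul(15, K))) (Function('Z')(z, K) = Mul(Mul(-5, Add(6, Mul(-3, K))), K) = Mul(Add(-30, Mul(15, K)), K) = Mul(K, Add(-30, Mul(15, K))))
Add(Add(Function('Z')(8, -6), -34), Add(Mul(51, Pow(Function('k')(-8), -1)), Mul(-99, Pow(52, -1)))) = Add(Add(Mul(15, -6, Add(-2, -6)), -34), Add(Mul(51, Pow(-14, -1)), Mul(-99, Pow(52, -1)))) = Add(Add(Mul(15, -6, -8), -34), Add(Mul(51, Rational(-1, 14)), Mul(-99, Rational(1, 52)))) = Add(Add(720, -34), Add(Rational(-51, 14), Rational(-99, 52))) = Add(686, Rational(-2019, 364)) = Rational(247685, 364)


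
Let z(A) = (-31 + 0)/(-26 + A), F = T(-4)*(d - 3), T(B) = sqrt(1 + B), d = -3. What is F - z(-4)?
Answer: -31/30 - 6*I*sqrt(3) ≈ -1.0333 - 10.392*I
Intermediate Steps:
F = -6*I*sqrt(3) (F = sqrt(1 - 4)*(-3 - 3) = sqrt(-3)*(-6) = (I*sqrt(3))*(-6) = -6*I*sqrt(3) ≈ -10.392*I)
z(A) = -31/(-26 + A)
F - z(-4) = -6*I*sqrt(3) - (-31)/(-26 - 4) = -6*I*sqrt(3) - (-31)/(-30) = -6*I*sqrt(3) - (-31)*(-1)/30 = -6*I*sqrt(3) - 1*31/30 = -6*I*sqrt(3) - 31/30 = -31/30 - 6*I*sqrt(3)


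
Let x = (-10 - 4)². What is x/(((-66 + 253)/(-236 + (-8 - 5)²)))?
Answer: -13132/187 ≈ -70.225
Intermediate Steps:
x = 196 (x = (-14)² = 196)
x/(((-66 + 253)/(-236 + (-8 - 5)²))) = 196/(((-66 + 253)/(-236 + (-8 - 5)²))) = 196/((187/(-236 + (-13)²))) = 196/((187/(-236 + 169))) = 196/((187/(-67))) = 196/((187*(-1/67))) = 196/(-187/67) = 196*(-67/187) = -13132/187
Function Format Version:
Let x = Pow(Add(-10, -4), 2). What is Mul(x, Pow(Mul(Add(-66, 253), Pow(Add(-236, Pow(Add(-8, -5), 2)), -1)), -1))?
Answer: Rational(-13132, 187) ≈ -70.225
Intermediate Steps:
x = 196 (x = Pow(-14, 2) = 196)
Mul(x, Pow(Mul(Add(-66, 253), Pow(Add(-236, Pow(Add(-8, -5), 2)), -1)), -1)) = Mul(196, Pow(Mul(Add(-66, 253), Pow(Add(-236, Pow(Add(-8, -5), 2)), -1)), -1)) = Mul(196, Pow(Mul(187, Pow(Add(-236, Pow(-13, 2)), -1)), -1)) = Mul(196, Pow(Mul(187, Pow(Add(-236, 169), -1)), -1)) = Mul(196, Pow(Mul(187, Pow(-67, -1)), -1)) = Mul(196, Pow(Mul(187, Rational(-1, 67)), -1)) = Mul(196, Pow(Rational(-187, 67), -1)) = Mul(196, Rational(-67, 187)) = Rational(-13132, 187)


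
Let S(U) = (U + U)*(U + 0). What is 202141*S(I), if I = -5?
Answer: 10107050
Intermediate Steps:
S(U) = 2*U**2 (S(U) = (2*U)*U = 2*U**2)
202141*S(I) = 202141*(2*(-5)**2) = 202141*(2*25) = 202141*50 = 10107050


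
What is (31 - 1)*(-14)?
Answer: -420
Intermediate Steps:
(31 - 1)*(-14) = 30*(-14) = -420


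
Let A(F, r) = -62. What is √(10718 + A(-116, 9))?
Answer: 12*√74 ≈ 103.23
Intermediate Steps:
√(10718 + A(-116, 9)) = √(10718 - 62) = √10656 = 12*√74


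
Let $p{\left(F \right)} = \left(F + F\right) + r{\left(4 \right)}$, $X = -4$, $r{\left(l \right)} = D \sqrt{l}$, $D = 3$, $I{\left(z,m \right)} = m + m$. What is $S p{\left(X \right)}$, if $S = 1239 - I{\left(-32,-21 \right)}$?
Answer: $-2562$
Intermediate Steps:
$I{\left(z,m \right)} = 2 m$
$r{\left(l \right)} = 3 \sqrt{l}$
$p{\left(F \right)} = 6 + 2 F$ ($p{\left(F \right)} = \left(F + F\right) + 3 \sqrt{4} = 2 F + 3 \cdot 2 = 2 F + 6 = 6 + 2 F$)
$S = 1281$ ($S = 1239 - 2 \left(-21\right) = 1239 - -42 = 1239 + 42 = 1281$)
$S p{\left(X \right)} = 1281 \left(6 + 2 \left(-4\right)\right) = 1281 \left(6 - 8\right) = 1281 \left(-2\right) = -2562$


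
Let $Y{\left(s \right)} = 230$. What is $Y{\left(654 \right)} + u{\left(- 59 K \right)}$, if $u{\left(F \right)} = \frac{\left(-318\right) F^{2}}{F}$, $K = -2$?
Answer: $-37294$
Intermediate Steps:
$u{\left(F \right)} = - 318 F$
$Y{\left(654 \right)} + u{\left(- 59 K \right)} = 230 - 318 \left(\left(-59\right) \left(-2\right)\right) = 230 - 37524 = -37294$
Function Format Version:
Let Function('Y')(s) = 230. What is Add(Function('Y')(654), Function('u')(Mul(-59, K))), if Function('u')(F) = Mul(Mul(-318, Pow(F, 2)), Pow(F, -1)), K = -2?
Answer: -37294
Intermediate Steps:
Function('u')(F) = Mul(-318, F)
Add(Function('Y')(654), Function('u')(Mul(-59, K))) = Add(230, Mul(-318, Mul(-59, -2))) = Add(230, Mul(-318, 118)) = Add(230, -37524) = -37294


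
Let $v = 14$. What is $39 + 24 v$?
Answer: $375$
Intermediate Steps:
$39 + 24 v = 39 + 24 \cdot 14 = 39 + 336 = 375$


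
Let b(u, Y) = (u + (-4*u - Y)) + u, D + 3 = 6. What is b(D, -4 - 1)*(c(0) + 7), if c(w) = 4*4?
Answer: -23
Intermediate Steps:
D = 3 (D = -3 + 6 = 3)
b(u, Y) = -Y - 2*u (b(u, Y) = (u + (-Y - 4*u)) + u = (-Y - 3*u) + u = -Y - 2*u)
c(w) = 16
b(D, -4 - 1)*(c(0) + 7) = (-(-4 - 1) - 2*3)*(16 + 7) = (-1*(-5) - 6)*23 = (5 - 6)*23 = -1*23 = -23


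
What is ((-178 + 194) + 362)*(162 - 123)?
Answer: 14742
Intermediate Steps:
((-178 + 194) + 362)*(162 - 123) = (16 + 362)*39 = 378*39 = 14742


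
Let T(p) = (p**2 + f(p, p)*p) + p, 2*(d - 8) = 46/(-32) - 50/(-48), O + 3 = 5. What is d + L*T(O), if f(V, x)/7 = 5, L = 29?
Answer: 212333/96 ≈ 2211.8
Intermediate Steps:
O = 2 (O = -3 + 5 = 2)
f(V, x) = 35 (f(V, x) = 7*5 = 35)
d = 749/96 (d = 8 + (46/(-32) - 50/(-48))/2 = 8 + (46*(-1/32) - 50*(-1/48))/2 = 8 + (-23/16 + 25/24)/2 = 8 + (1/2)*(-19/48) = 8 - 19/96 = 749/96 ≈ 7.8021)
T(p) = p**2 + 36*p (T(p) = (p**2 + 35*p) + p = p**2 + 36*p)
d + L*T(O) = 749/96 + 29*(2*(36 + 2)) = 749/96 + 29*(2*38) = 749/96 + 29*76 = 749/96 + 2204 = 212333/96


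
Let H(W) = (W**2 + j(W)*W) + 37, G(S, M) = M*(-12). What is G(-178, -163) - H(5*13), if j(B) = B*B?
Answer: -276931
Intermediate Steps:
j(B) = B**2
G(S, M) = -12*M
H(W) = 37 + W**2 + W**3 (H(W) = (W**2 + W**2*W) + 37 = (W**2 + W**3) + 37 = 37 + W**2 + W**3)
G(-178, -163) - H(5*13) = -12*(-163) - (37 + (5*13)**2 + (5*13)**3) = 1956 - (37 + 65**2 + 65**3) = 1956 - (37 + 4225 + 274625) = 1956 - 1*278887 = 1956 - 278887 = -276931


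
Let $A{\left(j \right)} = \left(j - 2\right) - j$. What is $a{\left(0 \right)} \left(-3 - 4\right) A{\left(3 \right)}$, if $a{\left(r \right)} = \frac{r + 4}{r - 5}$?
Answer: $- \frac{56}{5} \approx -11.2$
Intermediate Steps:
$a{\left(r \right)} = \frac{4 + r}{-5 + r}$
$A{\left(j \right)} = -2$ ($A{\left(j \right)} = \left(-2 + j\right) - j = -2$)
$a{\left(0 \right)} \left(-3 - 4\right) A{\left(3 \right)} = \frac{4 + 0}{-5 + 0} \left(-3 - 4\right) \left(-2\right) = \frac{1}{-5} \cdot 4 \left(-7\right) \left(-2\right) = \left(- \frac{1}{5}\right) 4 \left(-7\right) \left(-2\right) = \left(- \frac{4}{5}\right) \left(-7\right) \left(-2\right) = \frac{28}{5} \left(-2\right) = - \frac{56}{5}$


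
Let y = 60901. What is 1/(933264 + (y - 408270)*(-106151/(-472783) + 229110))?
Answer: -472783/37626367124867977 ≈ -1.2565e-11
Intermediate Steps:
1/(933264 + (y - 408270)*(-106151/(-472783) + 229110)) = 1/(933264 + (60901 - 408270)*(-106151/(-472783) + 229110)) = 1/(933264 - 347369*(-106151*(-1/472783) + 229110)) = 1/(933264 - 347369*(106151/472783 + 229110)) = 1/(933264 - 347369*108319419281/472783) = 1/(933264 - 37626808356221689/472783) = 1/(-37626367124867977/472783) = -472783/37626367124867977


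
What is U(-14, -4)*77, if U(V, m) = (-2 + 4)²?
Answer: 308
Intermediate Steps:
U(V, m) = 4 (U(V, m) = 2² = 4)
U(-14, -4)*77 = 4*77 = 308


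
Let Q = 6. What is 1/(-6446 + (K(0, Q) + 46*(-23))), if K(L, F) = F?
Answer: -1/7498 ≈ -0.00013337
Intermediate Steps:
1/(-6446 + (K(0, Q) + 46*(-23))) = 1/(-6446 + (6 + 46*(-23))) = 1/(-6446 + (6 - 1058)) = 1/(-6446 - 1052) = 1/(-7498) = -1/7498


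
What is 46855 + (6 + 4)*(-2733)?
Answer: 19525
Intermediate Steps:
46855 + (6 + 4)*(-2733) = 46855 + 10*(-2733) = 46855 - 27330 = 19525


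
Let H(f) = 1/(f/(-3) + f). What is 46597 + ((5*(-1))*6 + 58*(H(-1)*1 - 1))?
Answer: 46422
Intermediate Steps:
H(f) = 3/(2*f) (H(f) = 1/(f*(-⅓) + f) = 1/(-f/3 + f) = 1/(2*f/3) = 3/(2*f))
46597 + ((5*(-1))*6 + 58*(H(-1)*1 - 1)) = 46597 + ((5*(-1))*6 + 58*(((3/2)/(-1))*1 - 1)) = 46597 + (-5*6 + 58*(((3/2)*(-1))*1 - 1)) = 46597 + (-30 + 58*(-3/2*1 - 1)) = 46597 + (-30 + 58*(-3/2 - 1)) = 46597 + (-30 + 58*(-5/2)) = 46597 + (-30 - 145) = 46597 - 175 = 46422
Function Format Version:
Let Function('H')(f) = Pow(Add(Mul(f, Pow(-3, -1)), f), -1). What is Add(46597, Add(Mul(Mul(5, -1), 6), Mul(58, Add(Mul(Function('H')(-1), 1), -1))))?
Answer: 46422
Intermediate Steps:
Function('H')(f) = Mul(Rational(3, 2), Pow(f, -1)) (Function('H')(f) = Pow(Add(Mul(f, Rational(-1, 3)), f), -1) = Pow(Add(Mul(Rational(-1, 3), f), f), -1) = Pow(Mul(Rational(2, 3), f), -1) = Mul(Rational(3, 2), Pow(f, -1)))
Add(46597, Add(Mul(Mul(5, -1), 6), Mul(58, Add(Mul(Function('H')(-1), 1), -1)))) = Add(46597, Add(Mul(Mul(5, -1), 6), Mul(58, Add(Mul(Mul(Rational(3, 2), Pow(-1, -1)), 1), -1)))) = Add(46597, Add(Mul(-5, 6), Mul(58, Add(Mul(Mul(Rational(3, 2), -1), 1), -1)))) = Add(46597, Add(-30, Mul(58, Add(Mul(Rational(-3, 2), 1), -1)))) = Add(46597, Add(-30, Mul(58, Add(Rational(-3, 2), -1)))) = Add(46597, Add(-30, Mul(58, Rational(-5, 2)))) = Add(46597, Add(-30, -145)) = Add(46597, -175) = 46422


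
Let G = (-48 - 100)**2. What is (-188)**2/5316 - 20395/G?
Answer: 166438789/29110416 ≈ 5.7175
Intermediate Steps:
G = 21904 (G = (-148)**2 = 21904)
(-188)**2/5316 - 20395/G = (-188)**2/5316 - 20395/21904 = 35344*(1/5316) - 20395*1/21904 = 8836/1329 - 20395/21904 = 166438789/29110416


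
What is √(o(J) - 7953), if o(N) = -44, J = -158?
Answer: I*√7997 ≈ 89.426*I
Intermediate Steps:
√(o(J) - 7953) = √(-44 - 7953) = √(-7997) = I*√7997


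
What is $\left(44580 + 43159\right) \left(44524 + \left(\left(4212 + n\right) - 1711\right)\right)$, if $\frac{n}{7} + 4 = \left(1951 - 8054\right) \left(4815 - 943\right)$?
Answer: $-14509285685385$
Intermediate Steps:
$n = -165415740$ ($n = -28 + 7 \left(1951 - 8054\right) \left(4815 - 943\right) = -28 + 7 \left(\left(-6103\right) 3872\right) = -28 + 7 \left(-23630816\right) = -28 - 165415712 = -165415740$)
$\left(44580 + 43159\right) \left(44524 + \left(\left(4212 + n\right) - 1711\right)\right) = \left(44580 + 43159\right) \left(44524 + \left(\left(4212 - 165415740\right) - 1711\right)\right) = 87739 \left(44524 - 165413239\right) = 87739 \left(-165368715\right) = -14509285685385$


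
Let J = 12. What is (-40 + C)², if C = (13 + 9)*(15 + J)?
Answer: 306916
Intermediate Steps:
C = 594 (C = (13 + 9)*(15 + 12) = 22*27 = 594)
(-40 + C)² = (-40 + 594)² = 554² = 306916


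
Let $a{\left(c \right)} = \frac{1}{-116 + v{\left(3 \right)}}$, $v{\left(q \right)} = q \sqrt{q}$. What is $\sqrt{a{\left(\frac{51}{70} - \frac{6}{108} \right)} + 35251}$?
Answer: $\sqrt{35251 - \frac{1}{116 - 3 \sqrt{3}}} \approx 187.75$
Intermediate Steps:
$v{\left(q \right)} = q^{\frac{3}{2}}$
$a{\left(c \right)} = \frac{1}{-116 + 3 \sqrt{3}}$ ($a{\left(c \right)} = \frac{1}{-116 + 3^{\frac{3}{2}}} = \frac{1}{-116 + 3 \sqrt{3}}$)
$\sqrt{a{\left(\frac{51}{70} - \frac{6}{108} \right)} + 35251} = \sqrt{\left(- \frac{116}{13429} - \frac{3 \sqrt{3}}{13429}\right) + 35251} = \sqrt{\frac{473385563}{13429} - \frac{3 \sqrt{3}}{13429}}$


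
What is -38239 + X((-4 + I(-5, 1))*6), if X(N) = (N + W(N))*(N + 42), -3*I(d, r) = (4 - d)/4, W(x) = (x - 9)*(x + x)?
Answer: -19535/2 ≈ -9767.5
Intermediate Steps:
W(x) = 2*x*(-9 + x) (W(x) = (-9 + x)*(2*x) = 2*x*(-9 + x))
I(d, r) = -⅓ + d/12 (I(d, r) = -(4 - d)/(3*4) = -(1 - d/4)/3 = -⅓ + d/12)
X(N) = (42 + N)*(N + 2*N*(-9 + N)) (X(N) = (N + 2*N*(-9 + N))*(N + 42) = (N + 2*N*(-9 + N))*(42 + N) = (42 + N)*(N + 2*N*(-9 + N)))
-38239 + X((-4 + I(-5, 1))*6) = -38239 + ((-4 + (-⅓ + (1/12)*(-5)))*6)*(-714 + 2*((-4 + (-⅓ + (1/12)*(-5)))*6)² + 67*((-4 + (-⅓ + (1/12)*(-5)))*6)) = -38239 + ((-4 + (-⅓ - 5/12))*6)*(-714 + 2*((-4 + (-⅓ - 5/12))*6)² + 67*((-4 + (-⅓ - 5/12))*6)) = -38239 + ((-4 - ¾)*6)*(-714 + 2*((-4 - ¾)*6)² + 67*((-4 - ¾)*6)) = -38239 + (-19/4*6)*(-714 + 2*(-19/4*6)² + 67*(-19/4*6)) = -38239 - 57*(-714 + 2*(-57/2)² + 67*(-57/2))/2 = -38239 - 57*(-714 + 2*(3249/4) - 3819/2)/2 = -38239 - 57*(-714 + 3249/2 - 3819/2)/2 = -38239 - 57/2*(-999) = -38239 + 56943/2 = -19535/2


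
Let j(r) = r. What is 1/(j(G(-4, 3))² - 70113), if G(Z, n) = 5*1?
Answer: -1/70088 ≈ -1.4268e-5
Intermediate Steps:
G(Z, n) = 5
1/(j(G(-4, 3))² - 70113) = 1/(5² - 70113) = 1/(25 - 70113) = 1/(-70088) = -1/70088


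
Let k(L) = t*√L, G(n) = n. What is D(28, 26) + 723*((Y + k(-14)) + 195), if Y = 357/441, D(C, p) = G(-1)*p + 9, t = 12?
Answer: 990873/7 + 8676*I*√14 ≈ 1.4155e+5 + 32463.0*I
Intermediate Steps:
D(C, p) = 9 - p (D(C, p) = -p + 9 = 9 - p)
Y = 17/21 (Y = 357*(1/441) = 17/21 ≈ 0.80952)
k(L) = 12*√L
D(28, 26) + 723*((Y + k(-14)) + 195) = (9 - 1*26) + 723*((17/21 + 12*√(-14)) + 195) = (9 - 26) + 723*((17/21 + 12*(I*√14)) + 195) = -17 + 723*((17/21 + 12*I*√14) + 195) = -17 + 723*(4112/21 + 12*I*√14) = -17 + (990992/7 + 8676*I*√14) = 990873/7 + 8676*I*√14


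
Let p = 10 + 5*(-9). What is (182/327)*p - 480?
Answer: -163330/327 ≈ -499.48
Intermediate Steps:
p = -35 (p = 10 - 45 = -35)
(182/327)*p - 480 = (182/327)*(-35) - 480 = -6370/327 - 480 = -163330/327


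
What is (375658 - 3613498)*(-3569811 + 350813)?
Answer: 10422600484320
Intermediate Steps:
(375658 - 3613498)*(-3569811 + 350813) = -3237840*(-3218998) = 10422600484320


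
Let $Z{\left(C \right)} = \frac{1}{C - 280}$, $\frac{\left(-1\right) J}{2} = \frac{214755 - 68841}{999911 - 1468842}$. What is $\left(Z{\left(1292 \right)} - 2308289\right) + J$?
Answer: $- \frac{1095417112488841}{474558172} \approx -2.3083 \cdot 10^{6}$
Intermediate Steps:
$J = \frac{291828}{468931}$ ($J = - 2 \frac{214755 - 68841}{999911 - 1468842} = - 2 \frac{145914}{-468931} = - 2 \cdot 145914 \left(- \frac{1}{468931}\right) = \left(-2\right) \left(- \frac{145914}{468931}\right) = \frac{291828}{468931} \approx 0.62233$)
$Z{\left(C \right)} = \frac{1}{-280 + C}$
$\left(Z{\left(1292 \right)} - 2308289\right) + J = \left(\frac{1}{-280 + 1292} - 2308289\right) + \frac{291828}{468931} = \left(\frac{1}{1012} - 2308289\right) + \frac{291828}{468931} = - \frac{2335988467}{1012} + \frac{291828}{468931} = - \frac{1095417112488841}{474558172}$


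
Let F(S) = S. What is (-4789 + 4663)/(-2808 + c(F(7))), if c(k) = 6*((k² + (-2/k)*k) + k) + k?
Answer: 126/2477 ≈ 0.050868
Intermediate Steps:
c(k) = -12 + 6*k² + 7*k (c(k) = 6*((k² - 2) + k) + k = 6*((-2 + k²) + k) + k = 6*(-2 + k + k²) + k = (-12 + 6*k + 6*k²) + k = -12 + 6*k² + 7*k)
(-4789 + 4663)/(-2808 + c(F(7))) = (-4789 + 4663)/(-2808 + (-12 + 6*7² + 7*7)) = -126/(-2808 + (-12 + 6*49 + 49)) = -126/(-2808 + (-12 + 294 + 49)) = -126/(-2808 + 331) = -126/(-2477) = -126*(-1/2477) = 126/2477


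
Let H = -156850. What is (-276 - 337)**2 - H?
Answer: 532619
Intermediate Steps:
(-276 - 337)**2 - H = (-276 - 337)**2 - 1*(-156850) = (-613)**2 + 156850 = 375769 + 156850 = 532619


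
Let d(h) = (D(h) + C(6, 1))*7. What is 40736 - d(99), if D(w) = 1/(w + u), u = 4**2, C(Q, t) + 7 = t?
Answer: 4689463/115 ≈ 40778.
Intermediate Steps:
C(Q, t) = -7 + t
u = 16
D(w) = 1/(16 + w) (D(w) = 1/(w + 16) = 1/(16 + w))
d(h) = -42 + 7/(16 + h) (d(h) = (1/(16 + h) + (-7 + 1))*7 = (1/(16 + h) - 6)*7 = (-6 + 1/(16 + h))*7 = -42 + 7/(16 + h))
40736 - d(99) = 40736 - 7*(-95 - 6*99)/(16 + 99) = 40736 - 7*(-95 - 594)/115 = 40736 - 7*(-689)/115 = 40736 - 1*(-4823/115) = 40736 + 4823/115 = 4689463/115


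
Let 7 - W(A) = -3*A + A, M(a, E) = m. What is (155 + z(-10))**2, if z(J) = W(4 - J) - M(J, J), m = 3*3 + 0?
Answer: 32761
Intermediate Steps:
m = 9 (m = 9 + 0 = 9)
M(a, E) = 9
W(A) = 7 + 2*A (W(A) = 7 - (-3*A + A) = 7 - (-2)*A = 7 + 2*A)
z(J) = 6 - 2*J (z(J) = (7 + 2*(4 - J)) - 1*9 = (7 + (8 - 2*J)) - 9 = (15 - 2*J) - 9 = 6 - 2*J)
(155 + z(-10))**2 = (155 + (6 - 2*(-10)))**2 = (155 + (6 + 20))**2 = (155 + 26)**2 = 181**2 = 32761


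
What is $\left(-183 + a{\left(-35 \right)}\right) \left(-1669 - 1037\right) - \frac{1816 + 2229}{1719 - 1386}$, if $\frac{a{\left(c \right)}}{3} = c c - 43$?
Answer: $- \frac{3030396619}{333} \approx -9.1003 \cdot 10^{6}$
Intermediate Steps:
$a{\left(c \right)} = -129 + 3 c^{2}$ ($a{\left(c \right)} = 3 \left(c c - 43\right) = 3 \left(c^{2} - 43\right) = 3 \left(-43 + c^{2}\right) = -129 + 3 c^{2}$)
$\left(-183 + a{\left(-35 \right)}\right) \left(-1669 - 1037\right) - \frac{1816 + 2229}{1719 - 1386} = \left(-183 - \left(129 - 3 \left(-35\right)^{2}\right)\right) \left(-1669 - 1037\right) - \frac{1816 + 2229}{1719 - 1386} = \left(-183 + \left(-129 + 3 \cdot 1225\right)\right) \left(-2706\right) - \frac{4045}{333} = \left(-183 + \left(-129 + 3675\right)\right) \left(-2706\right) - 4045 \cdot \frac{1}{333} = \left(-183 + 3546\right) \left(-2706\right) - \frac{4045}{333} = 3363 \left(-2706\right) - \frac{4045}{333} = -9100278 - \frac{4045}{333} = - \frac{3030396619}{333}$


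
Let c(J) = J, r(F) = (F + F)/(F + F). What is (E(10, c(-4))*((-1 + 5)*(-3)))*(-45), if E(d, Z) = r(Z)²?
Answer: 540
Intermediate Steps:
r(F) = 1 (r(F) = (2*F)/((2*F)) = (2*F)*(1/(2*F)) = 1)
E(d, Z) = 1 (E(d, Z) = 1² = 1)
(E(10, c(-4))*((-1 + 5)*(-3)))*(-45) = (1*((-1 + 5)*(-3)))*(-45) = (1*(4*(-3)))*(-45) = (1*(-12))*(-45) = -12*(-45) = 540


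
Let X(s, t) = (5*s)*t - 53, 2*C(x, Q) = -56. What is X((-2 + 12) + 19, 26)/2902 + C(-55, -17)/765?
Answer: 2762249/2220030 ≈ 1.2442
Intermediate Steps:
C(x, Q) = -28 (C(x, Q) = (1/2)*(-56) = -28)
X(s, t) = -53 + 5*s*t (X(s, t) = 5*s*t - 53 = -53 + 5*s*t)
X((-2 + 12) + 19, 26)/2902 + C(-55, -17)/765 = (-53 + 5*((-2 + 12) + 19)*26)/2902 - 28/765 = (-53 + 5*(10 + 19)*26)*(1/2902) - 28*1/765 = (-53 + 5*29*26)*(1/2902) - 28/765 = (-53 + 3770)*(1/2902) - 28/765 = 3717*(1/2902) - 28/765 = 3717/2902 - 28/765 = 2762249/2220030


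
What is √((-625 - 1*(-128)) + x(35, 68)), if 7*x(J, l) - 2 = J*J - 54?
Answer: I*√16142/7 ≈ 18.15*I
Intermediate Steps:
x(J, l) = -52/7 + J²/7 (x(J, l) = 2/7 + (J*J - 54)/7 = 2/7 + (J² - 54)/7 = 2/7 + (-54 + J²)/7 = 2/7 + (-54/7 + J²/7) = -52/7 + J²/7)
√((-625 - 1*(-128)) + x(35, 68)) = √((-625 - 1*(-128)) + (-52/7 + (⅐)*35²)) = √((-625 + 128) + (-52/7 + (⅐)*1225)) = √(-497 + (-52/7 + 175)) = √(-497 + 1173/7) = √(-2306/7) = I*√16142/7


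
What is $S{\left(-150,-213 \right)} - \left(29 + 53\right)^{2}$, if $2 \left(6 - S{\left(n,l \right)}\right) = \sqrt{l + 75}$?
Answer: $-6718 - \frac{i \sqrt{138}}{2} \approx -6718.0 - 5.8737 i$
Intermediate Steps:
$S{\left(n,l \right)} = 6 - \frac{\sqrt{75 + l}}{2}$ ($S{\left(n,l \right)} = 6 - \frac{\sqrt{l + 75}}{2} = 6 - \frac{\sqrt{75 + l}}{2}$)
$S{\left(-150,-213 \right)} - \left(29 + 53\right)^{2} = \left(6 - \frac{\sqrt{75 - 213}}{2}\right) - \left(29 + 53\right)^{2} = \left(6 - \frac{\sqrt{-138}}{2}\right) - 82^{2} = \left(6 - \frac{i \sqrt{138}}{2}\right) - 6724 = -6718 - \frac{i \sqrt{138}}{2}$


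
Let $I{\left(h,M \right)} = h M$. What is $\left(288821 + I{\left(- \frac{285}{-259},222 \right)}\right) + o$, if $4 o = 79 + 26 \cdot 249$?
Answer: $\frac{8139699}{28} \approx 2.907 \cdot 10^{5}$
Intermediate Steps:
$I{\left(h,M \right)} = M h$
$o = \frac{6553}{4}$ ($o = \frac{79 + 26 \cdot 249}{4} = \frac{79 + 6474}{4} = \frac{1}{4} \cdot 6553 = \frac{6553}{4} \approx 1638.3$)
$\left(288821 + I{\left(- \frac{285}{-259},222 \right)}\right) + o = \left(288821 + 222 \left(- \frac{285}{-259}\right)\right) + \frac{6553}{4} = \left(288821 + 222 \left(\left(-285\right) \left(- \frac{1}{259}\right)\right)\right) + \frac{6553}{4} = \left(288821 + 222 \cdot \frac{285}{259}\right) + \frac{6553}{4} = \left(288821 + \frac{1710}{7}\right) + \frac{6553}{4} = \frac{2023457}{7} + \frac{6553}{4} = \frac{8139699}{28}$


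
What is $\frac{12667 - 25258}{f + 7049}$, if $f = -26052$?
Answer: $\frac{12591}{19003} \approx 0.66258$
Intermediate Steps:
$\frac{12667 - 25258}{f + 7049} = \frac{12667 - 25258}{-26052 + 7049} = - \frac{12591}{-19003} = \left(-12591\right) \left(- \frac{1}{19003}\right) = \frac{12591}{19003}$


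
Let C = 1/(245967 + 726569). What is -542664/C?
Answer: -527760275904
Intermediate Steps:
C = 1/972536 ≈ 1.0282e-6
-542664/C = -542664/1/972536 = -542664*972536 = -527760275904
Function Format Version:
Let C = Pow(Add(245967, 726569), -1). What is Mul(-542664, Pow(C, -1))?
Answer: -527760275904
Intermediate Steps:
C = Rational(1, 972536) (C = Pow(972536, -1) = Rational(1, 972536) ≈ 1.0282e-6)
Mul(-542664, Pow(C, -1)) = Mul(-542664, Pow(Rational(1, 972536), -1)) = Mul(-542664, 972536) = -527760275904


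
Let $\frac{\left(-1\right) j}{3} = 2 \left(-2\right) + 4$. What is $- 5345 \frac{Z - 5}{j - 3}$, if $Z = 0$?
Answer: $- \frac{26725}{3} \approx -8908.3$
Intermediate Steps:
$j = 0$ ($j = - 3 \left(2 \left(-2\right) + 4\right) = - 3 \left(-4 + 4\right) = \left(-3\right) 0 = 0$)
$- 5345 \frac{Z - 5}{j - 3} = - 5345 \frac{0 - 5}{0 - 3} = - 5345 \frac{1}{-3} \left(-5\right) = - 5345 \left(\left(- \frac{1}{3}\right) \left(-5\right)\right) = \left(-5345\right) \frac{5}{3} = - \frac{26725}{3}$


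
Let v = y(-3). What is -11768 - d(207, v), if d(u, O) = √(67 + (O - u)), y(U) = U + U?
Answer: -11768 - I*√146 ≈ -11768.0 - 12.083*I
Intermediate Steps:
y(U) = 2*U
v = -6 (v = 2*(-3) = -6)
d(u, O) = √(67 + O - u)
-11768 - d(207, v) = -11768 - √(67 - 6 - 1*207) = -11768 - √(67 - 6 - 207) = -11768 - √(-146) = -11768 - I*√146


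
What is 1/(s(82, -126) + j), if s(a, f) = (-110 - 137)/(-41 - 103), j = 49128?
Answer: 144/7074679 ≈ 2.0354e-5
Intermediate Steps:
s(a, f) = 247/144 (s(a, f) = -247/(-144) = -247*(-1/144) = 247/144)
1/(s(82, -126) + j) = 1/(247/144 + 49128) = 1/(7074679/144) = 144/7074679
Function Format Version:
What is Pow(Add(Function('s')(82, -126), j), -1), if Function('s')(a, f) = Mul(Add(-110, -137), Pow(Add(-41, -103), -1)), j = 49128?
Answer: Rational(144, 7074679) ≈ 2.0354e-5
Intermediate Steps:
Function('s')(a, f) = Rational(247, 144) (Function('s')(a, f) = Mul(-247, Pow(-144, -1)) = Mul(-247, Rational(-1, 144)) = Rational(247, 144))
Pow(Add(Function('s')(82, -126), j), -1) = Pow(Add(Rational(247, 144), 49128), -1) = Pow(Rational(7074679, 144), -1) = Rational(144, 7074679)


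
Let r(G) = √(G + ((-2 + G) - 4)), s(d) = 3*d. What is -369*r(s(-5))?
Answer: -2214*I ≈ -2214.0*I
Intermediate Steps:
r(G) = √(-6 + 2*G) (r(G) = √(G + (-6 + G)) = √(-6 + 2*G))
-369*r(s(-5)) = -369*√(-6 + 2*(3*(-5))) = -369*√(-6 + 2*(-15)) = -369*√(-6 - 30) = -2214*I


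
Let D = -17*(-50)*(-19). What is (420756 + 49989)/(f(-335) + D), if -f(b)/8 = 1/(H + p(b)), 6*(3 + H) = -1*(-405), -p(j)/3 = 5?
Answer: -46603755/1598866 ≈ -29.148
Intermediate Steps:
p(j) = -15 (p(j) = -3*5 = -15)
D = -16150 (D = 850*(-19) = -16150)
H = 129/2 (H = -3 + (-1*(-405))/6 = -3 + (⅙)*405 = -3 + 135/2 = 129/2 ≈ 64.500)
f(b) = -16/99 (f(b) = -8/(129/2 - 15) = -8/99/2 = -8*2/99 = -16/99)
(420756 + 49989)/(f(-335) + D) = (420756 + 49989)/(-16/99 - 16150) = 470745/(-1598866/99) = 470745*(-99/1598866) = -46603755/1598866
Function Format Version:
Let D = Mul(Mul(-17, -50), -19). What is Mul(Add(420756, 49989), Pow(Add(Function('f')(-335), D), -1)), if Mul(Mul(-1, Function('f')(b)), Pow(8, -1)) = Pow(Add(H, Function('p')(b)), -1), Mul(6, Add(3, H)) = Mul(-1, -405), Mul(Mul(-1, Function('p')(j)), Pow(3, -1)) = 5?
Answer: Rational(-46603755, 1598866) ≈ -29.148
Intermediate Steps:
Function('p')(j) = -15 (Function('p')(j) = Mul(-3, 5) = -15)
D = -16150 (D = Mul(850, -19) = -16150)
H = Rational(129, 2) (H = Add(-3, Mul(Rational(1, 6), Mul(-1, -405))) = Add(-3, Mul(Rational(1, 6), 405)) = Add(-3, Rational(135, 2)) = Rational(129, 2) ≈ 64.500)
Function('f')(b) = Rational(-16, 99) (Function('f')(b) = Mul(-8, Pow(Add(Rational(129, 2), -15), -1)) = Mul(-8, Pow(Rational(99, 2), -1)) = Mul(-8, Rational(2, 99)) = Rational(-16, 99))
Mul(Add(420756, 49989), Pow(Add(Function('f')(-335), D), -1)) = Mul(Add(420756, 49989), Pow(Add(Rational(-16, 99), -16150), -1)) = Mul(470745, Pow(Rational(-1598866, 99), -1)) = Mul(470745, Rational(-99, 1598866)) = Rational(-46603755, 1598866)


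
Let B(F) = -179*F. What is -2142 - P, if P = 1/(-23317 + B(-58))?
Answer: -27706769/12935 ≈ -2142.0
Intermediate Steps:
P = -1/12935 (P = 1/(-23317 - 179*(-58)) = 1/(-23317 + 10382) = 1/(-12935) = -1/12935 ≈ -7.7310e-5)
-2142 - P = -2142 - 1*(-1/12935) = -2142 + 1/12935 = -27706769/12935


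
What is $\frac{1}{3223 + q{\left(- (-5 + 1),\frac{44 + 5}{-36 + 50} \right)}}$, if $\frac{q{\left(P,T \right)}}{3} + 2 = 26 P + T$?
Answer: $\frac{2}{7079} \approx 0.00028253$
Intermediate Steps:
$q{\left(P,T \right)} = -6 + 3 T + 78 P$ ($q{\left(P,T \right)} = -6 + 3 \left(26 P + T\right) = -6 + 3 \left(T + 26 P\right) = -6 + \left(3 T + 78 P\right) = -6 + 3 T + 78 P$)
$\frac{1}{3223 + q{\left(- (-5 + 1),\frac{44 + 5}{-36 + 50} \right)}} = \frac{1}{3223 + \left(-6 + 3 \frac{44 + 5}{-36 + 50} + 78 \left(- (-5 + 1)\right)\right)} = \frac{1}{3223 + \left(-6 + 3 \cdot \frac{49}{14} + 78 \left(\left(-1\right) \left(-4\right)\right)\right)} = \frac{1}{3223 + \left(-6 + 3 \cdot 49 \cdot \frac{1}{14} + 78 \cdot 4\right)} = \frac{1}{3223 + \left(-6 + 3 \cdot \frac{7}{2} + 312\right)} = \frac{1}{3223 + \left(-6 + \frac{21}{2} + 312\right)} = \frac{1}{3223 + \frac{633}{2}} = \frac{1}{\frac{7079}{2}} = \frac{2}{7079}$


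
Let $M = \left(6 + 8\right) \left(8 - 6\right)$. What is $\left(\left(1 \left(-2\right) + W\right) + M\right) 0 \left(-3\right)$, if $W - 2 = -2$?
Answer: $0$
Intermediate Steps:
$W = 0$ ($W = 2 - 2 = 0$)
$M = 28$ ($M = 14 \cdot 2 = 28$)
$\left(\left(1 \left(-2\right) + W\right) + M\right) 0 \left(-3\right) = \left(\left(1 \left(-2\right) + 0\right) + 28\right) 0 \left(-3\right) = \left(\left(-2 + 0\right) + 28\right) 0 = \left(-2 + 28\right) 0 = 26 \cdot 0 = 0$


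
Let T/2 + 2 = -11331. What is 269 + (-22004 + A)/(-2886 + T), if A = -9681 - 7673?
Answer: 3456423/12776 ≈ 270.54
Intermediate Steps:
T = -22666 (T = -4 + 2*(-11331) = -4 - 22662 = -22666)
A = -17354
269 + (-22004 + A)/(-2886 + T) = 269 + (-22004 - 17354)/(-2886 - 22666) = 269 - 39358/(-25552) = 269 - 39358*(-1/25552) = 269 + 19679/12776 = 3456423/12776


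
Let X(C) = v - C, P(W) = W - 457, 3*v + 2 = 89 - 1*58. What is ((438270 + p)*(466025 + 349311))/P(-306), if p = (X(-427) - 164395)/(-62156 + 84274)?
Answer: -11855179369705940/25314051 ≈ -4.6832e+8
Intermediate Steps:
v = 29/3 (v = -⅔ + (89 - 1*58)/3 = -⅔ + (89 - 58)/3 = -⅔ + (⅓)*31 = -⅔ + 31/3 = 29/3 ≈ 9.6667)
P(W) = -457 + W
X(C) = 29/3 - C
p = -491875/66354 (p = ((29/3 - 1*(-427)) - 164395)/(-62156 + 84274) = ((29/3 + 427) - 164395)/22118 = (1310/3 - 164395)*(1/22118) = -491875/3*1/22118 = -491875/66354 ≈ -7.4129)
((438270 + p)*(466025 + 349311))/P(-306) = ((438270 - 491875/66354)*(466025 + 349311))/(-457 - 306) = ((29080475705/66354)*815336)/(-763) = (11855179369705940/33177)*(-1/763) = -11855179369705940/25314051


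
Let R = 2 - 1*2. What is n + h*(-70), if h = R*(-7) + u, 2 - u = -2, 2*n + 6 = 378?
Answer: -94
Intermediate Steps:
n = 186 (n = -3 + (½)*378 = -3 + 189 = 186)
R = 0 (R = 2 - 2 = 0)
u = 4 (u = 2 - 1*(-2) = 2 + 2 = 4)
h = 4 (h = 0*(-7) + 4 = 0 + 4 = 4)
n + h*(-70) = 186 + 4*(-70) = 186 - 280 = -94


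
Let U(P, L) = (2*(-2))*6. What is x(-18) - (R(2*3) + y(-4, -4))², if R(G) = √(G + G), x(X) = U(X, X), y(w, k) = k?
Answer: -52 + 16*√3 ≈ -24.287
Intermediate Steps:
U(P, L) = -24 (U(P, L) = -4*6 = -24)
x(X) = -24
R(G) = √2*√G (R(G) = √(2*G) = √2*√G)
x(-18) - (R(2*3) + y(-4, -4))² = -24 - (√2*√(2*3) - 4)² = -24 - (√2*√6 - 4)² = -24 - (2*√3 - 4)² = -24 - (-4 + 2*√3)²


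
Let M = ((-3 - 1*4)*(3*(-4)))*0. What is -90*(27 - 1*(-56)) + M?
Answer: -7470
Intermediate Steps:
M = 0 (M = ((-3 - 4)*(-12))*0 = -7*(-12)*0 = 84*0 = 0)
-90*(27 - 1*(-56)) + M = -90*(27 - 1*(-56)) + 0 = -90*(27 + 56) + 0 = -90*83 + 0 = -7470 + 0 = -7470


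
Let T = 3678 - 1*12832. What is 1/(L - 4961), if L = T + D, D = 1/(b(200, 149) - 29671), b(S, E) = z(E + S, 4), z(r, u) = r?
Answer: -29322/413880031 ≈ -7.0847e-5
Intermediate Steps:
b(S, E) = E + S
T = -9154 (T = 3678 - 12832 = -9154)
D = -1/29322 (D = 1/((149 + 200) - 29671) = 1/(349 - 29671) = 1/(-29322) = -1/29322 ≈ -3.4104e-5)
L = -268413589/29322 (L = -9154 - 1/29322 = -268413589/29322 ≈ -9154.0)
1/(L - 4961) = 1/(-268413589/29322 - 4961) = 1/(-413880031/29322) = -29322/413880031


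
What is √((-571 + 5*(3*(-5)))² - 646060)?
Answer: 18*I*√706 ≈ 478.27*I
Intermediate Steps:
√((-571 + 5*(3*(-5)))² - 646060) = √((-571 + 5*(-15))² - 646060) = √((-571 - 75)² - 646060) = √((-646)² - 646060) = √(417316 - 646060) = √(-228744) = 18*I*√706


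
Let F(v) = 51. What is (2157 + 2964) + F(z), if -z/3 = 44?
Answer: 5172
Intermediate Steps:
z = -132 (z = -3*44 = -132)
(2157 + 2964) + F(z) = (2157 + 2964) + 51 = 5121 + 51 = 5172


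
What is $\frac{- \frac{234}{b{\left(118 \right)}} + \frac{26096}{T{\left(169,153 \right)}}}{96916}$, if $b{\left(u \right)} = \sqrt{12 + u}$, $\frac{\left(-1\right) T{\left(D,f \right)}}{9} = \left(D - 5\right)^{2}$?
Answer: $- \frac{1631}{1466242164} - \frac{9 \sqrt{130}}{484580} \approx -0.00021287$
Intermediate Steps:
$T{\left(D,f \right)} = - 9 \left(-5 + D\right)^{2}$ ($T{\left(D,f \right)} = - 9 \left(D - 5\right)^{2} = - 9 \left(-5 + D\right)^{2}$)
$\frac{- \frac{234}{b{\left(118 \right)}} + \frac{26096}{T{\left(169,153 \right)}}}{96916} = \frac{- \frac{234}{\sqrt{12 + 118}} + \frac{26096}{\left(-9\right) \left(-5 + 169\right)^{2}}}{96916} = \left(- \frac{234}{\sqrt{130}} + \frac{26096}{\left(-9\right) 164^{2}}\right) \frac{1}{96916} = \left(- 234 \frac{\sqrt{130}}{130} + \frac{26096}{\left(-9\right) 26896}\right) \frac{1}{96916} = \left(- \frac{9 \sqrt{130}}{5} + \frac{26096}{-242064}\right) \frac{1}{96916} = \left(- \frac{9 \sqrt{130}}{5} + 26096 \left(- \frac{1}{242064}\right)\right) \frac{1}{96916} = \left(- \frac{9 \sqrt{130}}{5} - \frac{1631}{15129}\right) \frac{1}{96916} = \left(- \frac{1631}{15129} - \frac{9 \sqrt{130}}{5}\right) \frac{1}{96916} = - \frac{1631}{1466242164} - \frac{9 \sqrt{130}}{484580}$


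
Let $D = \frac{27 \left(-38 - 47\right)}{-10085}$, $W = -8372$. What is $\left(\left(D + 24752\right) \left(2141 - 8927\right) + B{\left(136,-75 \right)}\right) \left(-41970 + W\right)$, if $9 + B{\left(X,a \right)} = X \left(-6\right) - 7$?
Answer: $\frac{17055586534082564}{2017} \approx 8.4559 \cdot 10^{12}$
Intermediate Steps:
$D = \frac{459}{2017}$ ($D = 27 \left(-85\right) \left(- \frac{1}{10085}\right) = \left(-2295\right) \left(- \frac{1}{10085}\right) = \frac{459}{2017} \approx 0.22757$)
$B{\left(X,a \right)} = -16 - 6 X$ ($B{\left(X,a \right)} = -9 + \left(X \left(-6\right) - 7\right) = -9 - \left(7 + 6 X\right) = -16 - 6 X$)
$\left(\left(D + 24752\right) \left(2141 - 8927\right) + B{\left(136,-75 \right)}\right) \left(-41970 + W\right) = \left(\left(\frac{459}{2017} + 24752\right) \left(2141 - 8927\right) - 832\right) \left(-41970 - 8372\right) = \left(\frac{49925243}{2017} \left(-6786\right) - 832\right) \left(-50342\right) = \left(- \frac{338792698998}{2017} - 832\right) \left(-50342\right) = \left(- \frac{338794377142}{2017}\right) \left(-50342\right) = \frac{17055586534082564}{2017}$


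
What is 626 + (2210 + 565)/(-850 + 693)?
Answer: 95507/157 ≈ 608.33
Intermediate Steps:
626 + (2210 + 565)/(-850 + 693) = 626 + 2775/(-157) = 626 + 2775*(-1/157) = 626 - 2775/157 = 95507/157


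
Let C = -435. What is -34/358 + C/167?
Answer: -80704/29893 ≈ -2.6998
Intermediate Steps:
-34/358 + C/167 = -34/358 - 435/167 = -34*1/358 - 435*1/167 = -17/179 - 435/167 = -80704/29893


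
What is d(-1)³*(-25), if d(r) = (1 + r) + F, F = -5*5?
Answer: 390625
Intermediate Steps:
F = -25
d(r) = -24 + r (d(r) = (1 + r) - 25 = -24 + r)
d(-1)³*(-25) = (-24 - 1)³*(-25) = (-25)³*(-25) = -15625*(-25) = 390625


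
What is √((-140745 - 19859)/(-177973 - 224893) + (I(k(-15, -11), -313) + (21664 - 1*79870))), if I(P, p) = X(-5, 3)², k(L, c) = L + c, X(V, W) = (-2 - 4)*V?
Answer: 2*I*√2011409429903/11849 ≈ 239.39*I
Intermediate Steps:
X(V, W) = -6*V
I(P, p) = 900 (I(P, p) = (-6*(-5))² = 30² = 900)
√((-140745 - 19859)/(-177973 - 224893) + (I(k(-15, -11), -313) + (21664 - 1*79870))) = √((-140745 - 19859)/(-177973 - 224893) + (900 + (21664 - 1*79870))) = √(-160604/(-402866) + (900 + (21664 - 79870))) = √(-160604*(-1/402866) + (900 - 58206)) = √(80302/201433 - 57306) = √(-11543239196/201433) = 2*I*√2011409429903/11849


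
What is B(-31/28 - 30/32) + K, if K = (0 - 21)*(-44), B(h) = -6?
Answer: 918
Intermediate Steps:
K = 924 (K = -21*(-44) = 924)
B(-31/28 - 30/32) + K = -6 + 924 = 918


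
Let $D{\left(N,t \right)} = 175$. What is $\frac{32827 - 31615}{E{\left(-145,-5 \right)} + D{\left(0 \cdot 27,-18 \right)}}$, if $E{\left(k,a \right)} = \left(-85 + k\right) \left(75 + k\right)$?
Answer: $\frac{404}{5425} \approx 0.07447$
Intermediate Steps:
$\frac{32827 - 31615}{E{\left(-145,-5 \right)} + D{\left(0 \cdot 27,-18 \right)}} = \frac{32827 - 31615}{\left(-6375 + \left(-145\right)^{2} - -1450\right) + 175} = \frac{1212}{\left(-6375 + 21025 + 1450\right) + 175} = \frac{1212}{16100 + 175} = \frac{1212}{16275} = 1212 \cdot \frac{1}{16275} = \frac{404}{5425}$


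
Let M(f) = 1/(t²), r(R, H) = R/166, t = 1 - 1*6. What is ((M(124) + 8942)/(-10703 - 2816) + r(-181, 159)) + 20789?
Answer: 1166244654709/56103850 ≈ 20787.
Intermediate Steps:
t = -5 (t = 1 - 6 = -5)
r(R, H) = R/166 (r(R, H) = R*(1/166) = R/166)
M(f) = 1/25 (M(f) = 1/((-5)²) = 1/25)
((M(124) + 8942)/(-10703 - 2816) + r(-181, 159)) + 20789 = ((1/25 + 8942)/(-10703 - 2816) + (1/166)*(-181)) + 20789 = ((223551/25)/(-13519) - 181/166) + 20789 = ((223551/25)*(-1/13519) - 181/166) + 20789 = (-223551/337975 - 181/166) + 20789 = -98282941/56103850 + 20789 = 1166244654709/56103850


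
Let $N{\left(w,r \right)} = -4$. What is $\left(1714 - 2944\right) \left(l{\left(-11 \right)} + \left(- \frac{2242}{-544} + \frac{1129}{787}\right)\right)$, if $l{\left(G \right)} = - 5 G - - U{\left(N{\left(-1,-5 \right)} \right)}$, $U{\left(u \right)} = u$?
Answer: $- \frac{7445546085}{107032} \approx -69564.0$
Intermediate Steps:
$l{\left(G \right)} = -4 - 5 G$ ($l{\left(G \right)} = - 5 G - \left(-1\right) \left(-4\right) = - 5 G - 4 = -4 - 5 G$)
$\left(1714 - 2944\right) \left(l{\left(-11 \right)} + \left(- \frac{2242}{-544} + \frac{1129}{787}\right)\right) = \left(1714 - 2944\right) \left(\left(-4 - -55\right) + \left(- \frac{2242}{-544} + \frac{1129}{787}\right)\right) = - 1230 \left(\left(-4 + 55\right) + \left(\left(-2242\right) \left(- \frac{1}{544}\right) + 1129 \cdot \frac{1}{787}\right)\right) = - 1230 \left(51 + \left(\frac{1121}{272} + \frac{1129}{787}\right)\right) = - 1230 \left(51 + \frac{1189315}{214064}\right) = \left(-1230\right) \frac{12106579}{214064} = - \frac{7445546085}{107032}$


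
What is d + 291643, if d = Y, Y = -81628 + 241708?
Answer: 451723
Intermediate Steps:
Y = 160080
d = 160080
d + 291643 = 160080 + 291643 = 451723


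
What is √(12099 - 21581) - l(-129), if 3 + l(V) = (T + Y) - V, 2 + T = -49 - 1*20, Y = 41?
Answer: -96 + I*√9482 ≈ -96.0 + 97.376*I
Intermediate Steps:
T = -71 (T = -2 + (-49 - 1*20) = -2 + (-49 - 20) = -2 - 69 = -71)
l(V) = -33 - V (l(V) = -3 + ((-71 + 41) - V) = -3 + (-30 - V) = -33 - V)
√(12099 - 21581) - l(-129) = √(12099 - 21581) - (-33 - 1*(-129)) = √(-9482) - (-33 + 129) = I*√9482 - 1*96 = I*√9482 - 96 = -96 + I*√9482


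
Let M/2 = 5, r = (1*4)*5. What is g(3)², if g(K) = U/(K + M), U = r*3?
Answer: 3600/169 ≈ 21.302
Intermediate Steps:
r = 20 (r = 4*5 = 20)
U = 60 (U = 20*3 = 60)
M = 10 (M = 2*5 = 10)
g(K) = 60/(10 + K) (g(K) = 60/(K + 10) = 60/(10 + K))
g(3)² = (60/(10 + 3))² = (60/13)² = 3600/169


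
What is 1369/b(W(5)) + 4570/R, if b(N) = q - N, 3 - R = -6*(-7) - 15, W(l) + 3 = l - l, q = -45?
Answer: -18733/84 ≈ -223.01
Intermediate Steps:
W(l) = -3 (W(l) = -3 + (l - l) = -3 + 0 = -3)
R = -24 (R = 3 - (-6*(-7) - 15) = 3 - (42 - 15) = 3 - 1*27 = 3 - 27 = -24)
b(N) = -45 - N
1369/b(W(5)) + 4570/R = 1369/(-45 - 1*(-3)) + 4570/(-24) = 1369/(-45 + 3) + 4570*(-1/24) = 1369/(-42) - 2285/12 = 1369*(-1/42) - 2285/12 = -1369/42 - 2285/12 = -18733/84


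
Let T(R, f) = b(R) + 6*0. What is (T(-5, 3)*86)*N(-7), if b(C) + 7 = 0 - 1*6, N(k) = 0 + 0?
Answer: 0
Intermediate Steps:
N(k) = 0
b(C) = -13 (b(C) = -7 + (0 - 1*6) = -7 + (0 - 6) = -7 - 6 = -13)
T(R, f) = -13 (T(R, f) = -13 + 6*0 = -13 + 0 = -13)
(T(-5, 3)*86)*N(-7) = -13*86*0 = -1118*0 = 0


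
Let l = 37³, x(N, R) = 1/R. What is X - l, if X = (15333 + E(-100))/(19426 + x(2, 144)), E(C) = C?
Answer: -141691722733/2797345 ≈ -50652.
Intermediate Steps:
X = 2193552/2797345 (X = (15333 - 100)/(19426 + 1/144) = 15233/(19426 + 1/144) = 15233/(2797345/144) = 15233*(144/2797345) = 2193552/2797345 ≈ 0.78415)
l = 50653
X - l = 2193552/2797345 - 1*50653 = 2193552/2797345 - 50653 = -141691722733/2797345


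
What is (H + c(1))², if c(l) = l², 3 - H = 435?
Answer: 185761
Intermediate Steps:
H = -432 (H = 3 - 1*435 = 3 - 435 = -432)
(H + c(1))² = (-432 + 1²)² = (-432 + 1)² = (-431)² = 185761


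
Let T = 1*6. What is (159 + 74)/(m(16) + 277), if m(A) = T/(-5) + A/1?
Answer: 1165/1459 ≈ 0.79849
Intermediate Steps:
T = 6
m(A) = -6/5 + A (m(A) = 6/(-5) + A/1 = 6*(-⅕) + A*1 = -6/5 + A)
(159 + 74)/(m(16) + 277) = (159 + 74)/((-6/5 + 16) + 277) = 233/(74/5 + 277) = 233/(1459/5) = 233*(5/1459) = 1165/1459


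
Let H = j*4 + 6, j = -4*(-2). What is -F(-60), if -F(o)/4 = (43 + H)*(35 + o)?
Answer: -8100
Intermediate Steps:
j = 8
H = 38 (H = 8*4 + 6 = 32 + 6 = 38)
F(o) = -11340 - 324*o (F(o) = -4*(43 + 38)*(35 + o) = -324*(35 + o) = -4*(2835 + 81*o) = -11340 - 324*o)
-F(-60) = -(-11340 - 324*(-60)) = -(-11340 + 19440) = -1*8100 = -8100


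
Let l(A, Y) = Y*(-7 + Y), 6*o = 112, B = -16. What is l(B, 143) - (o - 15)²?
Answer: 174911/9 ≈ 19435.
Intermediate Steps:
o = 56/3 (o = (⅙)*112 = 56/3 ≈ 18.667)
l(B, 143) - (o - 15)² = 143*(-7 + 143) - (56/3 - 15)² = 143*136 - (11/3)² = 19448 - 1*121/9 = 19448 - 121/9 = 174911/9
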